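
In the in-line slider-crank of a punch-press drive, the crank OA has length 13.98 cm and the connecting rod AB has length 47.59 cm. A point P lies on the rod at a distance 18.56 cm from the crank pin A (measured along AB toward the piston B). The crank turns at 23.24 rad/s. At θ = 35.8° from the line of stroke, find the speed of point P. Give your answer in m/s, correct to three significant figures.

2.63

ω = 23.24 rad/s.  Crank-pin speed |V_A| = rω = 3.249 m/s, perpendicular to OA.
Rod angle: sinφ = −(r/L) sinθ ⇒ φ = -9.895°; ω_rod = −rω cosθ/√(L²−r²sin²θ) = -5.6207 rad/s.
V_P = V_A + ω_rod × AP, with AP = 0.1856 m along the rod.
Components: V_Px = −rω sinθ − a·ω_rod·sinφ = -2.0798 m/s;  V_Py = rω cosθ + a·ω_rod·cosφ = +1.6074 m/s.
|V_P| = √(V_Px² + V_Py²) = 2.6285 m/s.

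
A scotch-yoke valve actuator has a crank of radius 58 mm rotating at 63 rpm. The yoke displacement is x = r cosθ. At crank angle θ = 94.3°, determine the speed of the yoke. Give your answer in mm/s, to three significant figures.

382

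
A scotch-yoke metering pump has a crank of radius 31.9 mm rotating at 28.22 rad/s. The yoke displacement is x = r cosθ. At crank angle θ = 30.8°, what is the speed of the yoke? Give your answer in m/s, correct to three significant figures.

0.461

ω = 28.22 rad/s
x = r cosθ ⇒ ẋ = −rω sinθ.
|v| = rω|sinθ| = 0.0319·28.22·|sin 30.8°| = 0.46095 m/s.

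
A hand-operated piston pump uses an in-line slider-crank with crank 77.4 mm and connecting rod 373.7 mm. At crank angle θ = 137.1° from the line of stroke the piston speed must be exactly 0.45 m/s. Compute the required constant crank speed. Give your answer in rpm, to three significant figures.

For an in-line slider-crank, |v_piston| = rω|sinθ|·[1 + r cosθ/√(L² − r² sin²θ)].
With r = 0.0774 m, L = 0.3737 m, θ = 137.1°: the bracketed kinematic factor |dx/dθ| = 0.044613 m.
ω = v/|dx/dθ| = 0.45/0.044613 = 10.087 rad/s.
N = 60ω/(2π) = 96.321 rpm.

96.3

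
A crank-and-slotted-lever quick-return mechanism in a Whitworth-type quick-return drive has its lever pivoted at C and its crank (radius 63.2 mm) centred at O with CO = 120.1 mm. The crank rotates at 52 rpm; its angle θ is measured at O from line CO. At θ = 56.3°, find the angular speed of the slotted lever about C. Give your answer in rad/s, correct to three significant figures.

1.66

ω = 5.445 rad/s (from 52 rpm).
Crank pin A relative to C: A = (d + r cosθ, r sinθ); lever angle φ = atan2(r sinθ, d + r cosθ).
Differentiating tanφ: φ̇ = rω(d cosθ + r)/(d² + r² + 2dr cosθ).
d² + r² + 2dr cosθ = |CA|² = 0.0268411 m²;  d cosθ + r = +0.12984 m.
|ω_lever| = |0.0632·5.445·+0.12984| / 0.0268411 = 1.6647 rad/s.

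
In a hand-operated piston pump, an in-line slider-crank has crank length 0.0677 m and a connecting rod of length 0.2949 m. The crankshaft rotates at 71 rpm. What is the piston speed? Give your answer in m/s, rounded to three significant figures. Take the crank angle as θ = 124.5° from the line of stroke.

ω = 2π·71/60 = 7.435 rad/s
For an in-line slider-crank, x = r cosθ + √(L² − r² sin²θ), so v = −rω sinθ·[1 + r cosθ/√(L² − r² sin²θ)].
With r = 0.0677 m, L = 0.2949 m, θ = 124.5°: √(L² − r² sin²θ) = 0.28957 m.
v = −0.0677·7.435·0.82413·[1 + 0.0677·-0.56641/0.28957] = -0.3599 m/s.
|v| = 0.3599 m/s.

0.360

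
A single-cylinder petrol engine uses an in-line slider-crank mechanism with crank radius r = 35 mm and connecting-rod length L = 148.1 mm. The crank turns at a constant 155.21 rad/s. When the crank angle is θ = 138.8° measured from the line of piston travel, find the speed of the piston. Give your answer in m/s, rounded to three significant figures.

2.93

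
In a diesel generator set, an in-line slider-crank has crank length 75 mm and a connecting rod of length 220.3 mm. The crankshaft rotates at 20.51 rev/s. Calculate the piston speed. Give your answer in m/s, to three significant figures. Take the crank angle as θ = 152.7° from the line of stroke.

3.08

ω = 2π·20.5 = 128.9 rad/s
For an in-line slider-crank, x = r cosθ + √(L² − r² sin²θ), so v = −rω sinθ·[1 + r cosθ/√(L² − r² sin²θ)].
With r = 0.075 m, L = 0.2203 m, θ = 152.7°: √(L² − r² sin²θ) = 0.2176 m.
v = −0.075·128.9·0.45865·[1 + 0.075·-0.88862/0.2176] = -3.0752 m/s.
|v| = 3.0752 m/s.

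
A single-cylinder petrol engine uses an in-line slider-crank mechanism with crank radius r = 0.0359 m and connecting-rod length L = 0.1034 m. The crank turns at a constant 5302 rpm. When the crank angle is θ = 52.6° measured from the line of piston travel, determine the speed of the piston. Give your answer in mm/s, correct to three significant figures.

19300

ω = 2π·5302/60 = 555.2 rad/s
For an in-line slider-crank, x = r cosθ + √(L² − r² sin²θ), so v = −rω sinθ·[1 + r cosθ/√(L² − r² sin²θ)].
With r = 0.0359 m, L = 0.1034 m, θ = 52.6°: √(L² − r² sin²θ) = 0.099389 m.
v = −0.0359·555.2·0.79441·[1 + 0.0359·0.60738/0.099389] = -19.309 m/s.
|v| = 19.309 m/s = 19309 mm/s.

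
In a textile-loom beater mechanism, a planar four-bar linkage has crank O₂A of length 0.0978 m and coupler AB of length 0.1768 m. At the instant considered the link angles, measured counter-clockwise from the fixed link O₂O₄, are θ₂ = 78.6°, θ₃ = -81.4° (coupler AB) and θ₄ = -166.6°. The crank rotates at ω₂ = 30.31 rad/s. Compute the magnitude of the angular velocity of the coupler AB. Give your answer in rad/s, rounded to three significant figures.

15.3

ω₂ = 30.31 rad/s
Differentiating the loop-closure r₂e^{iθ₂}+r₃e^{iθ₃}=r₁+r₄e^{iθ₄} gives r₂ω₂e^{iθ₂}+r₃ω₃e^{iθ₃}=r₄ω₄e^{iθ₄}.
Eliminating the other unknown: ω₃ = r₂ω₂ sin(θ₄−θ₂) / [r₃ sin(θ₃−θ₄)].
Numerator sine = +0.90778; denominator sine = +0.99649.
Result = 0.0978·30.31·(+0.90778) / (0.1768·(+0.99649)) = +15.274 rad/s; magnitude 15.274 rad/s.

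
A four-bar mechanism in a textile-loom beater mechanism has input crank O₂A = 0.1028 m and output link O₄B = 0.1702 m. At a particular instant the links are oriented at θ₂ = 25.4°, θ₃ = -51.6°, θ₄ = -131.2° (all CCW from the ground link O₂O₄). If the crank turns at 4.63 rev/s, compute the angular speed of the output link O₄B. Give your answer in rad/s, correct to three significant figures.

17.4

ω₂ = 29.09 rad/s (from 4.63 rev/s).
Differentiating the loop-closure r₂e^{iθ₂}+r₃e^{iθ₃}=r₁+r₄e^{iθ₄} gives r₂ω₂e^{iθ₂}+r₃ω₃e^{iθ₃}=r₄ω₄e^{iθ₄}.
Eliminating the other unknown: ω₄ = r₂ω₂ sin(θ₂−θ₃) / [r₄ sin(θ₄−θ₃)].
Numerator sine = +0.97437; denominator sine = -0.98357.
Result = 0.1028·29.09·(+0.97437) / (0.1702·(-0.98357)) = -17.407 rad/s; magnitude 17.407 rad/s.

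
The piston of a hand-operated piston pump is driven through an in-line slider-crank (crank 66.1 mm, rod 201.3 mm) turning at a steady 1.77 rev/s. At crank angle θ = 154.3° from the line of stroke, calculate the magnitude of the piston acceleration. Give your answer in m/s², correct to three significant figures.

ω = 2π·1.77 = 11.12 rad/s
x(θ) = r cosθ + √(L² − r² sin²θ); with ω constant, a = ω²·d²x/dθ².
d²x/dθ² = −r cosθ − r²(cos2θ)/√u − r⁴ sin²2θ/(4u^{3/2}),  u = L² − r² sin²θ = 0.0397 m².
Substituting r = 0.0661 m, L = 0.2013 m, θ = 154.3°: d²x/dθ² = +0.045512 m.
a = ω²·d²x/dθ² = (11.12)²·(+0.045512) = +5.629 m/s²;  |a| = 5.629 m/s².

5.63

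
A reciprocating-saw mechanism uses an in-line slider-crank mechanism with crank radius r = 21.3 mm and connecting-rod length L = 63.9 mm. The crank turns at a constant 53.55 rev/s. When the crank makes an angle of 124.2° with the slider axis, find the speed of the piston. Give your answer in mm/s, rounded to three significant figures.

4770

ω = 2π·53.5 = 336.5 rad/s
For an in-line slider-crank, x = r cosθ + √(L² − r² sin²θ), so v = −rω sinθ·[1 + r cosθ/√(L² − r² sin²θ)].
With r = 0.0213 m, L = 0.0639 m, θ = 124.2°: √(L² − r² sin²θ) = 0.061424 m.
v = −0.0213·336.5·0.82708·[1 + 0.0213·-0.56208/0.061424] = -4.7721 m/s.
|v| = 4.7721 m/s = 4772.1 mm/s.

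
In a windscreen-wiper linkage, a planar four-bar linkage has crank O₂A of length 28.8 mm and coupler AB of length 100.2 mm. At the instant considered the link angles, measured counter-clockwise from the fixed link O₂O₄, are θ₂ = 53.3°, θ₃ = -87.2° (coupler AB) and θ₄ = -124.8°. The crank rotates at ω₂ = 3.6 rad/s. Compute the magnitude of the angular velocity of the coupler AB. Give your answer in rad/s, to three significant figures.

0.0562

ω₂ = 3.6 rad/s
Differentiating the loop-closure r₂e^{iθ₂}+r₃e^{iθ₃}=r₁+r₄e^{iθ₄} gives r₂ω₂e^{iθ₂}+r₃ω₃e^{iθ₃}=r₄ω₄e^{iθ₄}.
Eliminating the other unknown: ω₃ = r₂ω₂ sin(θ₄−θ₂) / [r₃ sin(θ₃−θ₄)].
Numerator sine = -0.03316; denominator sine = +0.61015.
Result = 0.0288·3.6·(-0.03316) / (0.1002·(+0.61015)) = -0.056227 rad/s; magnitude 0.056227 rad/s.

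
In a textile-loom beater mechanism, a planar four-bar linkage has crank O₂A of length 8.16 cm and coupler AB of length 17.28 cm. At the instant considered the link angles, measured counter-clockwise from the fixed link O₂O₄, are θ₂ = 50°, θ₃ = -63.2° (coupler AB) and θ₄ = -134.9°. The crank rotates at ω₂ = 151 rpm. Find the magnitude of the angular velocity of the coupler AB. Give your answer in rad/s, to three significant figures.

0.672

ω₂ = 15.81 rad/s (from 151 rpm).
Differentiating the loop-closure r₂e^{iθ₂}+r₃e^{iθ₃}=r₁+r₄e^{iθ₄} gives r₂ω₂e^{iθ₂}+r₃ω₃e^{iθ₃}=r₄ω₄e^{iθ₄}.
Eliminating the other unknown: ω₃ = r₂ω₂ sin(θ₄−θ₂) / [r₃ sin(θ₃−θ₄)].
Numerator sine = +0.08542; denominator sine = +0.94943.
Result = 0.0816·15.81·(+0.08542) / (0.1728·(+0.94943)) = +0.67179 rad/s; magnitude 0.67179 rad/s.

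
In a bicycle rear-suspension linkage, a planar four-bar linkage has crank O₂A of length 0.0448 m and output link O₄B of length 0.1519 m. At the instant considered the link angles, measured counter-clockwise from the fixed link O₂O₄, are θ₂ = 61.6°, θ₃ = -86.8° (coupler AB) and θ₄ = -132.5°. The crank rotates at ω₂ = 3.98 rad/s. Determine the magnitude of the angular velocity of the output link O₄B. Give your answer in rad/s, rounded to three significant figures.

0.859

ω₂ = 3.98 rad/s
Differentiating the loop-closure r₂e^{iθ₂}+r₃e^{iθ₃}=r₁+r₄e^{iθ₄} gives r₂ω₂e^{iθ₂}+r₃ω₃e^{iθ₃}=r₄ω₄e^{iθ₄}.
Eliminating the other unknown: ω₄ = r₂ω₂ sin(θ₂−θ₃) / [r₄ sin(θ₄−θ₃)].
Numerator sine = +0.52399; denominator sine = -0.71569.
Result = 0.0448·3.98·(+0.52399) / (0.1519·(-0.71569)) = -0.8594 rad/s; magnitude 0.8594 rad/s.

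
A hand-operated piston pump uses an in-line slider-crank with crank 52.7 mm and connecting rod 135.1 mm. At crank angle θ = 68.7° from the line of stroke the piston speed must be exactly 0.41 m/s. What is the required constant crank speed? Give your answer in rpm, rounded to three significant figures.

For an in-line slider-crank, |v_piston| = rω|sinθ|·[1 + r cosθ/√(L² − r² sin²θ)].
With r = 0.0527 m, L = 0.1351 m, θ = 68.7°: the bracketed kinematic factor |dx/dθ| = 0.056568 m.
ω = v/|dx/dθ| = 0.41/0.056568 = 7.2479 rad/s.
N = 60ω/(2π) = 69.212 rpm.

69.2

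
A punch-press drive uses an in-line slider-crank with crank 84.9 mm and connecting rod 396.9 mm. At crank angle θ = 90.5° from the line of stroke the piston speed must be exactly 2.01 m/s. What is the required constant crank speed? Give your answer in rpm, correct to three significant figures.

For an in-line slider-crank, |v_piston| = rω|sinθ|·[1 + r cosθ/√(L² − r² sin²θ)].
With r = 0.0849 m, L = 0.3969 m, θ = 90.5°: the bracketed kinematic factor |dx/dθ| = 0.084735 m.
ω = v/|dx/dθ| = 2.01/0.084735 = 23.721 rad/s.
N = 60ω/(2π) = 226.52 rpm.

227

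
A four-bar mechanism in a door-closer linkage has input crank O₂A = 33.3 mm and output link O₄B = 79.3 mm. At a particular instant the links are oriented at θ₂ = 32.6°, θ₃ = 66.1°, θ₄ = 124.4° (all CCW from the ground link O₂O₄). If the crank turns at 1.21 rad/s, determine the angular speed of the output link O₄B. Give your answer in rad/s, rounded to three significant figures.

ω₂ = 1.21 rad/s
Differentiating the loop-closure r₂e^{iθ₂}+r₃e^{iθ₃}=r₁+r₄e^{iθ₄} gives r₂ω₂e^{iθ₂}+r₃ω₃e^{iθ₃}=r₄ω₄e^{iθ₄}.
Eliminating the other unknown: ω₄ = r₂ω₂ sin(θ₂−θ₃) / [r₄ sin(θ₄−θ₃)].
Numerator sine = -0.55194; denominator sine = +0.85081.
Result = 0.0333·1.21·(-0.55194) / (0.0793·(+0.85081)) = -0.32962 rad/s; magnitude 0.32962 rad/s.

0.330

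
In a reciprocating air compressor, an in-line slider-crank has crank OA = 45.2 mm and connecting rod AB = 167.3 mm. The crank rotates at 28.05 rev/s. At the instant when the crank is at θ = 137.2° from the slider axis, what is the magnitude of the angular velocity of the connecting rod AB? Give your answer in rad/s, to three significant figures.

35.5

ω = 176.2 rad/s (converted from 28.05 rev/s).
The rod makes angle φ with the slider axis where L sinφ = r sinθ; differentiating, L cosφ·φ̇ = r ω cosθ.
L cosφ = √(L² − r² sin²θ) = 0.16446 m.
|ω_rod| = r ω |cosθ| / √(L² − r² sin²θ) = 0.0452·176.2·0.73373/0.16446 = 35.541 rad/s.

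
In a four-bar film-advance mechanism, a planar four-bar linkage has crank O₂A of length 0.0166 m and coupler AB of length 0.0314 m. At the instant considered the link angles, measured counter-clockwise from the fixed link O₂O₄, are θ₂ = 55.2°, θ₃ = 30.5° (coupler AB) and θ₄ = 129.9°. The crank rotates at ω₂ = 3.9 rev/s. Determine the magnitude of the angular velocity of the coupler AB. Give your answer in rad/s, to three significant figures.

ω₂ = 24.5 rad/s (from 3.9 rev/s).
Differentiating the loop-closure r₂e^{iθ₂}+r₃e^{iθ₃}=r₁+r₄e^{iθ₄} gives r₂ω₂e^{iθ₂}+r₃ω₃e^{iθ₃}=r₄ω₄e^{iθ₄}.
Eliminating the other unknown: ω₃ = r₂ω₂ sin(θ₄−θ₂) / [r₃ sin(θ₃−θ₄)].
Numerator sine = +0.96456; denominator sine = -0.98657.
Result = 0.0166·24.5·(+0.96456) / (0.0314·(-0.98657)) = -12.665 rad/s; magnitude 12.665 rad/s.

12.7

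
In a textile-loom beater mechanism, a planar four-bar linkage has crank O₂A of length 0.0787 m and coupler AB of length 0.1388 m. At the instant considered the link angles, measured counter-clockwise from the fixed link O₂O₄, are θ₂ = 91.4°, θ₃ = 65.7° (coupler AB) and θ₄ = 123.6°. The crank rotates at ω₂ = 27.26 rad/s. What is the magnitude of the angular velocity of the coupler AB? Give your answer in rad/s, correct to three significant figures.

9.72

ω₂ = 27.26 rad/s
Differentiating the loop-closure r₂e^{iθ₂}+r₃e^{iθ₃}=r₁+r₄e^{iθ₄} gives r₂ω₂e^{iθ₂}+r₃ω₃e^{iθ₃}=r₄ω₄e^{iθ₄}.
Eliminating the other unknown: ω₃ = r₂ω₂ sin(θ₄−θ₂) / [r₃ sin(θ₃−θ₄)].
Numerator sine = +0.53288; denominator sine = -0.84712.
Result = 0.0787·27.26·(+0.53288) / (0.1388·(-0.84712)) = -9.7228 rad/s; magnitude 9.7228 rad/s.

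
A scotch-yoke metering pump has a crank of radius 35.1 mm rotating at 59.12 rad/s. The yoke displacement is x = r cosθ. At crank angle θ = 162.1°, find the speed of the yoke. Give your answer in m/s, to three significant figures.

ω = 59.12 rad/s
x = r cosθ ⇒ ẋ = −rω sinθ.
|v| = rω|sinθ| = 0.0351·59.12·|sin 162.1°| = 0.6378 m/s.

0.638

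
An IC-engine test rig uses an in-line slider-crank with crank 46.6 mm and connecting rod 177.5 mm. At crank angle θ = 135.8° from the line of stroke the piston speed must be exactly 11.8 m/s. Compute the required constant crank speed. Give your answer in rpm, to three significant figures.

4290

For an in-line slider-crank, |v_piston| = rω|sinθ|·[1 + r cosθ/√(L² − r² sin²θ)].
With r = 0.0466 m, L = 0.1775 m, θ = 135.8°: the bracketed kinematic factor |dx/dθ| = 0.026268 m.
ω = v/|dx/dθ| = 11.8/0.026268 = 449.21 rad/s.
N = 60ω/(2π) = 4289.7 rpm.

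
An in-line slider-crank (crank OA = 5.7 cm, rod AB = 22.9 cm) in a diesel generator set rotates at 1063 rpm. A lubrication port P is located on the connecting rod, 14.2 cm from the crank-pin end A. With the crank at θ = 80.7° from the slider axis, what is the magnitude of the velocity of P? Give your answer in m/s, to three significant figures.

ω = 111.3 rad/s.  Crank-pin speed |V_A| = rω = 6.3451 m/s, perpendicular to OA.
Rod angle: sinφ = −(r/L) sinθ ⇒ φ = -14.219°; ω_rod = −rω cosθ/√(L²−r²sin²θ) = -4.6192 rad/s.
V_P = V_A + ω_rod × AP, with AP = 0.142 m along the rod.
Components: V_Px = −rω sinθ − a·ω_rod·sinφ = -6.4228 m/s;  V_Py = rω cosθ + a·ω_rod·cosφ = +0.38956 m/s.
|V_P| = √(V_Px² + V_Py²) = 6.4346 m/s.

6.43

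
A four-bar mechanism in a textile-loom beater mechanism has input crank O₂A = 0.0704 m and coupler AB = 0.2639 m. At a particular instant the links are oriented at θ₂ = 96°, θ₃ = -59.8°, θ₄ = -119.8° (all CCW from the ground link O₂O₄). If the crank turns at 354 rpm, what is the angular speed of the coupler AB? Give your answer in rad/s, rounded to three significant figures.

ω₂ = 37.07 rad/s (from 354 rpm).
Differentiating the loop-closure r₂e^{iθ₂}+r₃e^{iθ₃}=r₁+r₄e^{iθ₄} gives r₂ω₂e^{iθ₂}+r₃ω₃e^{iθ₃}=r₄ω₄e^{iθ₄}.
Eliminating the other unknown: ω₃ = r₂ω₂ sin(θ₄−θ₂) / [r₃ sin(θ₃−θ₄)].
Numerator sine = +0.58496; denominator sine = +0.86603.
Result = 0.0704·37.07·(+0.58496) / (0.2639·(+0.86603)) = +6.6797 rad/s; magnitude 6.6797 rad/s.

6.68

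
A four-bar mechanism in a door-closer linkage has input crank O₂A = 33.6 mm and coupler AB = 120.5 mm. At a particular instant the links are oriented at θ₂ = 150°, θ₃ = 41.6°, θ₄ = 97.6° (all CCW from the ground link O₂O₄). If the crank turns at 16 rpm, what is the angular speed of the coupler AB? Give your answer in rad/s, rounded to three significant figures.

ω₂ = 1.676 rad/s (from 16 rpm).
Differentiating the loop-closure r₂e^{iθ₂}+r₃e^{iθ₃}=r₁+r₄e^{iθ₄} gives r₂ω₂e^{iθ₂}+r₃ω₃e^{iθ₃}=r₄ω₄e^{iθ₄}.
Eliminating the other unknown: ω₃ = r₂ω₂ sin(θ₄−θ₂) / [r₃ sin(θ₃−θ₄)].
Numerator sine = -0.79229; denominator sine = -0.82904.
Result = 0.0336·1.676·(-0.79229) / (0.1205·(-0.82904)) = +0.44649 rad/s; magnitude 0.44649 rad/s.

0.446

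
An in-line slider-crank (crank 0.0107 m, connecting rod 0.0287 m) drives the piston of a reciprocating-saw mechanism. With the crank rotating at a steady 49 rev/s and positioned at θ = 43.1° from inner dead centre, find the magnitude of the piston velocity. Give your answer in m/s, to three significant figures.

2.88

ω = 2π·49 = 307.9 rad/s
For an in-line slider-crank, x = r cosθ + √(L² − r² sin²θ), so v = −rω sinθ·[1 + r cosθ/√(L² − r² sin²θ)].
With r = 0.0107 m, L = 0.0287 m, θ = 43.1°: √(L² − r² sin²θ) = 0.027753 m.
v = −0.0107·307.9·0.68327·[1 + 0.0107·0.73016/0.027753] = -2.8845 m/s.
|v| = 2.8845 m/s.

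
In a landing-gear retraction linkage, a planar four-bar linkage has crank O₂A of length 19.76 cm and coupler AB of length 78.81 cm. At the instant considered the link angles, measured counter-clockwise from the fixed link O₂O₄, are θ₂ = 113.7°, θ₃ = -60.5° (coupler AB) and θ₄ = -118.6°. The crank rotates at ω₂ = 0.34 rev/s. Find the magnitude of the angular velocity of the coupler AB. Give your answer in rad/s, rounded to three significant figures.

0.499

ω₂ = 2.136 rad/s (from 0.34 rev/s).
Differentiating the loop-closure r₂e^{iθ₂}+r₃e^{iθ₃}=r₁+r₄e^{iθ₄} gives r₂ω₂e^{iθ₂}+r₃ω₃e^{iθ₃}=r₄ω₄e^{iθ₄}.
Eliminating the other unknown: ω₃ = r₂ω₂ sin(θ₄−θ₂) / [r₃ sin(θ₃−θ₄)].
Numerator sine = +0.79122; denominator sine = +0.84897.
Result = 0.1976·2.136·(+0.79122) / (0.7881·(+0.84897)) = +0.4992 rad/s; magnitude 0.4992 rad/s.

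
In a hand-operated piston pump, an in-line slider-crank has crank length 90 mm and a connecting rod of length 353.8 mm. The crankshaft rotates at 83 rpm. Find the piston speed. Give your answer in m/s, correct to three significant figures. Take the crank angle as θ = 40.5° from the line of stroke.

0.608

ω = 2π·83/60 = 8.692 rad/s
For an in-line slider-crank, x = r cosθ + √(L² − r² sin²θ), so v = −rω sinθ·[1 + r cosθ/√(L² − r² sin²θ)].
With r = 0.09 m, L = 0.3538 m, θ = 40.5°: √(L² − r² sin²θ) = 0.34894 m.
v = −0.09·8.692·0.64945·[1 + 0.09·0.76041/0.34894] = -0.60767 m/s.
|v| = 0.60767 m/s.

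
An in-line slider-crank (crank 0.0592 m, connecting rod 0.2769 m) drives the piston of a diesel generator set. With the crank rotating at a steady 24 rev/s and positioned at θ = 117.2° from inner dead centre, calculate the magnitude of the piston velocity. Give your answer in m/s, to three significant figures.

ω = 2π·24 = 150.8 rad/s
For an in-line slider-crank, x = r cosθ + √(L² − r² sin²θ), so v = −rω sinθ·[1 + r cosθ/√(L² − r² sin²θ)].
With r = 0.0592 m, L = 0.2769 m, θ = 117.2°: √(L² − r² sin²θ) = 0.27185 m.
v = −0.0592·150.8·0.88942·[1 + 0.0592·-0.45710/0.27185] = -7.1496 m/s.
|v| = 7.1496 m/s.

7.15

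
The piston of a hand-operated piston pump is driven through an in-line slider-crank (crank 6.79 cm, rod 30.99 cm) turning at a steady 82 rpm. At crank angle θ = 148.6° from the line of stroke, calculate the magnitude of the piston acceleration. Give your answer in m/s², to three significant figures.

ω = 2π·82/60 = 8.587 rad/s
x(θ) = r cosθ + √(L² − r² sin²θ); with ω constant, a = ω²·d²x/dθ².
d²x/dθ² = −r cosθ − r²(cos2θ)/√u − r⁴ sin²2θ/(4u^{3/2}),  u = L² − r² sin²θ = 0.0947865 m².
Substituting r = 0.0679 m, L = 0.3099 m, θ = 148.6°: d²x/dθ² = +0.050967 m.
a = ω²·d²x/dθ² = (8.587)²·(+0.050967) = +3.7582 m/s²;  |a| = 3.7582 m/s².

3.76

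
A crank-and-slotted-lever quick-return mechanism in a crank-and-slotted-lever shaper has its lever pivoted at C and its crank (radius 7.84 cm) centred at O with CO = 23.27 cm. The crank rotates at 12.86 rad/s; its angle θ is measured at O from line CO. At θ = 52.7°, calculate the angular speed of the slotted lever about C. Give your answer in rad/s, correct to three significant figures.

ω = 12.86 rad/s
Crank pin A relative to C: A = (d + r cosθ, r sinθ); lever angle φ = atan2(r sinθ, d + r cosθ).
Differentiating tanφ: φ̇ = rω(d cosθ + r)/(d² + r² + 2dr cosθ).
d² + r² + 2dr cosθ = |CA|² = 0.0824068 m²;  d cosθ + r = +0.21941 m.
|ω_lever| = |0.0784·12.86·+0.21941| / 0.0824068 = 2.6845 rad/s.

2.68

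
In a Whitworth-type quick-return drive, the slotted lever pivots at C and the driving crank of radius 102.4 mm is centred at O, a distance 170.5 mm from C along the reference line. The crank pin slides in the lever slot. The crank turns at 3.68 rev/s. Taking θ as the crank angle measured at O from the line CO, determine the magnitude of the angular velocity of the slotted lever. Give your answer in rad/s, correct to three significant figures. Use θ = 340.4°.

8.60

ω = 23.12 rad/s (from 3.68 rev/s).
Crank pin A relative to C: A = (d + r cosθ, r sinθ); lever angle φ = atan2(r sinθ, d + r cosθ).
Differentiating tanφ: φ̇ = rω(d cosθ + r)/(d² + r² + 2dr cosθ).
d² + r² + 2dr cosθ = |CA|² = 0.0724511 m²;  d cosθ + r = +0.26302 m.
|ω_lever| = |0.1024·23.12·+0.26302| / 0.0724511 = 8.5955 rad/s.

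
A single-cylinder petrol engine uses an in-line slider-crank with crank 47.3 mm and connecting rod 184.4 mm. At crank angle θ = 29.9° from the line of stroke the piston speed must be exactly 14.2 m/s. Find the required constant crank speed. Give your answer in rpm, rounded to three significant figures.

4700

For an in-line slider-crank, |v_piston| = rω|sinθ|·[1 + r cosθ/√(L² − r² sin²θ)].
With r = 0.0473 m, L = 0.1844 m, θ = 29.9°: the bracketed kinematic factor |dx/dθ| = 0.028865 m.
ω = v/|dx/dθ| = 14.2/0.028865 = 491.95 rad/s.
N = 60ω/(2π) = 4697.7 rpm.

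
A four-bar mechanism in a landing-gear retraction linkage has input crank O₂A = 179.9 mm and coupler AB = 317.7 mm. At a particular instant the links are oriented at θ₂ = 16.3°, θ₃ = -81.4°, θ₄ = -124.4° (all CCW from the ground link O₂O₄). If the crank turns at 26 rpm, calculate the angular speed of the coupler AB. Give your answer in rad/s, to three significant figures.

1.43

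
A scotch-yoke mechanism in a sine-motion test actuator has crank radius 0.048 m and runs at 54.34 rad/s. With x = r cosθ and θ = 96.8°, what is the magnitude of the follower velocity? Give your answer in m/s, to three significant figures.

2.59

ω = 54.34 rad/s
x = r cosθ ⇒ ẋ = −rω sinθ.
|v| = rω|sinθ| = 0.048·54.34·|sin 96.8°| = 2.59 m/s.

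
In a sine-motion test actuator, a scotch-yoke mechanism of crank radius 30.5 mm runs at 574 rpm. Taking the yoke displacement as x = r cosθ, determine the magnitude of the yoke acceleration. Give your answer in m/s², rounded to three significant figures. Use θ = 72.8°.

ω = 60.11 rad/s (from 574 rpm).
x = r cosθ ⇒ ẍ = −rω² cosθ (ω constant).
|a| = rω²|cosθ| = 0.0305·(60.11)²·|cos 72.8°| = 32.587 m/s².

32.6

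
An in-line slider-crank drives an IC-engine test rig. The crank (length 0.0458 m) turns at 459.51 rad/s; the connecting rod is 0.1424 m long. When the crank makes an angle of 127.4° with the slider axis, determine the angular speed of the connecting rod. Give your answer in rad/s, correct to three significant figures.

ω = 459.5 rad/s
The rod makes angle φ with the slider axis where L sinφ = r sinθ; differentiating, L cosφ·φ̇ = r ω cosθ.
L cosφ = √(L² − r² sin²θ) = 0.13767 m.
|ω_rod| = r ω |cosθ| / √(L² − r² sin²θ) = 0.0458·459.5·0.60738/0.13767 = 92.847 rad/s.

92.8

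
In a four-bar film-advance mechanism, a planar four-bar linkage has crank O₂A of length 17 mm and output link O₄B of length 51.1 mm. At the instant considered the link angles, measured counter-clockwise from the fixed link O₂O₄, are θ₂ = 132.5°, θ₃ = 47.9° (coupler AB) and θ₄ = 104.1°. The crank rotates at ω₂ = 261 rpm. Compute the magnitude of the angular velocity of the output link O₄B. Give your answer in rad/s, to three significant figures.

10.9

ω₂ = 27.33 rad/s (from 261 rpm).
Differentiating the loop-closure r₂e^{iθ₂}+r₃e^{iθ₃}=r₁+r₄e^{iθ₄} gives r₂ω₂e^{iθ₂}+r₃ω₃e^{iθ₃}=r₄ω₄e^{iθ₄}.
Eliminating the other unknown: ω₄ = r₂ω₂ sin(θ₂−θ₃) / [r₄ sin(θ₄−θ₃)].
Numerator sine = +0.99556; denominator sine = +0.83098.
Result = 0.017·27.33·(+0.99556) / (0.0511·(+0.83098)) = +10.894 rad/s; magnitude 10.894 rad/s.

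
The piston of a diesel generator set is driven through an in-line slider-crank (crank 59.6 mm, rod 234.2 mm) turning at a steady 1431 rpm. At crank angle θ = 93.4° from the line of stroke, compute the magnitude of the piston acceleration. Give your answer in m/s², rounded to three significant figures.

429

ω = 2π·1431/60 = 149.9 rad/s
x(θ) = r cosθ + √(L² − r² sin²θ); with ω constant, a = ω²·d²x/dθ².
d²x/dθ² = −r cosθ − r²(cos2θ)/√u − r⁴ sin²2θ/(4u^{3/2}),  u = L² − r² sin²θ = 0.05131 m².
Substituting r = 0.0596 m, L = 0.2342 m, θ = 93.4°: d²x/dθ² = +0.019102 m.
a = ω²·d²x/dθ² = (149.9)²·(+0.019102) = +428.96 m/s²;  |a| = 428.96 m/s².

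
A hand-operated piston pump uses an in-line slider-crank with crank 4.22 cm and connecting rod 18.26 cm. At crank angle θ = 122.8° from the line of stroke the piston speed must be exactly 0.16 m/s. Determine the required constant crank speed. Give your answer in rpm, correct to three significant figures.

For an in-line slider-crank, |v_piston| = rω|sinθ|·[1 + r cosθ/√(L² − r² sin²θ)].
With r = 0.0422 m, L = 0.1826 m, θ = 122.8°: the bracketed kinematic factor |dx/dθ| = 0.030945 m.
ω = v/|dx/dθ| = 0.16/0.030945 = 5.1705 rad/s.
N = 60ω/(2π) = 49.375 rpm.

49.4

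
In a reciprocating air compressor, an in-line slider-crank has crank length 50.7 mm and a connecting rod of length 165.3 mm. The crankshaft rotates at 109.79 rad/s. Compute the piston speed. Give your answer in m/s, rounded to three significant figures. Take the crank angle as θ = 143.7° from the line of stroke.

ω = 109.8 rad/s
For an in-line slider-crank, x = r cosθ + √(L² − r² sin²θ), so v = −rω sinθ·[1 + r cosθ/√(L² − r² sin²θ)].
With r = 0.0507 m, L = 0.1653 m, θ = 143.7°: √(L² − r² sin²θ) = 0.16255 m.
v = −0.0507·109.8·0.59201·[1 + 0.0507·-0.80593/0.16255] = -2.467 m/s.
|v| = 2.467 m/s.

2.47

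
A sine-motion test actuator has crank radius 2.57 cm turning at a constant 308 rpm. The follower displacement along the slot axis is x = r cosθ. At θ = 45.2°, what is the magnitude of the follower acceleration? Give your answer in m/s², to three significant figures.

ω = 32.25 rad/s (from 308 rpm).
x = r cosθ ⇒ ẍ = −rω² cosθ (ω constant).
|a| = rω²|cosθ| = 0.0257·(32.25)²·|cos 45.2°| = 18.839 m/s².

18.8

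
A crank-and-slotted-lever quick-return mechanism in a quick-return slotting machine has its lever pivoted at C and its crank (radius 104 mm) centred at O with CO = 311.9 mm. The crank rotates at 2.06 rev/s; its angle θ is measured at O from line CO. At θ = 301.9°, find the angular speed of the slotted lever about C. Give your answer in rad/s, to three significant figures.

ω = 12.94 rad/s (from 2.06 rev/s).
Crank pin A relative to C: A = (d + r cosθ, r sinθ); lever angle φ = atan2(r sinθ, d + r cosθ).
Differentiating tanφ: φ̇ = rω(d cosθ + r)/(d² + r² + 2dr cosθ).
d² + r² + 2dr cosθ = |CA|² = 0.14238 m²;  d cosθ + r = +0.26882 m.
|ω_lever| = |0.104·12.94·+0.26882| / 0.14238 = 2.5415 rad/s.

2.54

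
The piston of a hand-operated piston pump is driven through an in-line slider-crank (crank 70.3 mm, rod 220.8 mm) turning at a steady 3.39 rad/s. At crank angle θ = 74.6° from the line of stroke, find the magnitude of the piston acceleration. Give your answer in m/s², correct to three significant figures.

0.0156

ω = 3.39 rad/s
x(θ) = r cosθ + √(L² − r² sin²θ); with ω constant, a = ω²·d²x/dθ².
d²x/dθ² = −r cosθ − r²(cos2θ)/√u − r⁴ sin²2θ/(4u^{3/2}),  u = L² − r² sin²θ = 0.0441591 m².
Substituting r = 0.0703 m, L = 0.2208 m, θ = 74.6°: d²x/dθ² = +0.0013599 m.
a = ω²·d²x/dθ² = (3.39)²·(+0.0013599) = +0.015628 m/s²;  |a| = 0.015628 m/s².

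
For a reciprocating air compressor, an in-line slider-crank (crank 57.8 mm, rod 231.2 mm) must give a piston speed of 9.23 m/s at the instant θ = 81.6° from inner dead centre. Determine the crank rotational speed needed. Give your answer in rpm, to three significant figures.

1490

For an in-line slider-crank, |v_piston| = rω|sinθ|·[1 + r cosθ/√(L² − r² sin²θ)].
With r = 0.0578 m, L = 0.2312 m, θ = 81.6°: the bracketed kinematic factor |dx/dθ| = 0.059335 m.
ω = v/|dx/dθ| = 9.23/0.059335 = 155.56 rad/s.
N = 60ω/(2π) = 1485.5 rpm.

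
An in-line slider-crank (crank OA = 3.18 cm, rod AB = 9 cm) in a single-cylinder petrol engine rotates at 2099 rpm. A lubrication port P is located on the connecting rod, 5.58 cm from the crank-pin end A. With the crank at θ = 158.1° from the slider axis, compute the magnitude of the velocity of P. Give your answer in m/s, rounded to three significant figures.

ω = 219.8 rad/s.  Crank-pin speed |V_A| = rω = 6.9899 m/s, perpendicular to OA.
Rod angle: sinφ = −(r/L) sinθ ⇒ φ = -7.573°; ω_rod = −rω cosθ/√(L²−r²sin²θ) = +72.695 rad/s.
V_P = V_A + ω_rod × AP, with AP = 0.0558 m along the rod.
Components: V_Px = −rω sinθ − a·ω_rod·sinφ = -2.0725 m/s;  V_Py = rω cosθ + a·ω_rod·cosφ = -2.4645 m/s.
|V_P| = √(V_Px² + V_Py²) = 3.2201 m/s.

3.22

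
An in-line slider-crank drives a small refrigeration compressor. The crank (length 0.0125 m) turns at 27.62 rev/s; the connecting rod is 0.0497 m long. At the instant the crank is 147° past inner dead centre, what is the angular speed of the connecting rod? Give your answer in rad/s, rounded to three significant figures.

37.0

ω = 173.5 rad/s (converted from 27.62 rev/s).
The rod makes angle φ with the slider axis where L sinφ = r sinθ; differentiating, L cosφ·φ̇ = r ω cosθ.
L cosφ = √(L² − r² sin²θ) = 0.049232 m.
|ω_rod| = r ω |cosθ| / √(L² − r² sin²θ) = 0.0125·173.5·0.83867/0.049232 = 36.954 rad/s.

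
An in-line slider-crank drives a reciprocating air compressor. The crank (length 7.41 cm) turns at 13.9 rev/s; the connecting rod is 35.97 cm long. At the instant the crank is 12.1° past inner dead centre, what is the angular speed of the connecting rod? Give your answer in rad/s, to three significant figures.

17.6

ω = 87.34 rad/s (converted from 13.9 rev/s).
The rod makes angle φ with the slider axis where L sinφ = r sinθ; differentiating, L cosφ·φ̇ = r ω cosθ.
L cosφ = √(L² − r² sin²θ) = 0.35936 m.
|ω_rod| = r ω |cosθ| / √(L² − r² sin²θ) = 0.0741·87.34·0.97778/0.35936 = 17.608 rad/s.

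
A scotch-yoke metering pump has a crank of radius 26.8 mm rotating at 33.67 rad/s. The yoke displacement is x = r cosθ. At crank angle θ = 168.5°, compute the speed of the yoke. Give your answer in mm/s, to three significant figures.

ω = 33.67 rad/s
x = r cosθ ⇒ ẋ = −rω sinθ.
|v| = rω|sinθ| = 0.0268·33.67·|sin 168.5°| = 0.1799 m/s = 179.9 mm/s.

180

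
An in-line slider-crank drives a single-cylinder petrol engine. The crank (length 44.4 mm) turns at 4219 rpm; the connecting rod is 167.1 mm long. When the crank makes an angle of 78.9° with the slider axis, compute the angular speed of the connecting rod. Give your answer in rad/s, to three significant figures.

ω = 441.8 rad/s (converted from 4219 rpm).
The rod makes angle φ with the slider axis where L sinφ = r sinθ; differentiating, L cosφ·φ̇ = r ω cosθ.
L cosφ = √(L² − r² sin²θ) = 0.16132 m.
|ω_rod| = r ω |cosθ| / √(L² − r² sin²θ) = 0.0444·441.8·0.19252/0.16132 = 23.411 rad/s.

23.4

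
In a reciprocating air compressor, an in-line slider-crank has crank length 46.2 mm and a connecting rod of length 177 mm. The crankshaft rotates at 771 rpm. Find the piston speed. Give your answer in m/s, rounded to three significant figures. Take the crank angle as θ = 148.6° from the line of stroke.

ω = 2π·771/60 = 80.74 rad/s
For an in-line slider-crank, x = r cosθ + √(L² − r² sin²θ), so v = −rω sinθ·[1 + r cosθ/√(L² − r² sin²θ)].
With r = 0.0462 m, L = 0.177 m, θ = 148.6°: √(L² − r² sin²θ) = 0.17536 m.
v = −0.0462·80.74·0.52101·[1 + 0.0462·-0.85355/0.17536] = -1.5064 m/s.
|v| = 1.5064 m/s.

1.51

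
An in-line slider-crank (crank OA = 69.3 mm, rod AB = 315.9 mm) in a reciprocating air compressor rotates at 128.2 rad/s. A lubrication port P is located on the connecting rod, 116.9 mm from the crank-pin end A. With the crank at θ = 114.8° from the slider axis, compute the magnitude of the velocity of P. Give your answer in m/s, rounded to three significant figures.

8.13

ω = 128.2 rad/s.  Crank-pin speed |V_A| = rω = 8.8843 m/s, perpendicular to OA.
Rod angle: sinφ = −(r/L) sinθ ⇒ φ = -11.487°; ω_rod = −rω cosθ/√(L²−r²sin²θ) = +12.038 rad/s.
V_P = V_A + ω_rod × AP, with AP = 0.1169 m along the rod.
Components: V_Px = −rω sinθ − a·ω_rod·sinφ = -7.7847 m/s;  V_Py = rω cosθ + a·ω_rod·cosφ = -2.3475 m/s.
|V_P| = √(V_Px² + V_Py²) = 8.1309 m/s.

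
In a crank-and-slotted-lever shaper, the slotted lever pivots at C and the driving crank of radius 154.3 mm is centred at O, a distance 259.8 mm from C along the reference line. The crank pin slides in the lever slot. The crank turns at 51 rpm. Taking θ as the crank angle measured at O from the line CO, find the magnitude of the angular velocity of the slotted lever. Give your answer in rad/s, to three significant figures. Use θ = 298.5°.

ω = 5.341 rad/s (from 51 rpm).
Crank pin A relative to C: A = (d + r cosθ, r sinθ); lever angle φ = atan2(r sinθ, d + r cosθ).
Differentiating tanφ: φ̇ = rω(d cosθ + r)/(d² + r² + 2dr cosθ).
d² + r² + 2dr cosθ = |CA|² = 0.12956 m²;  d cosθ + r = +0.27827 m.
|ω_lever| = |0.1543·5.341·+0.27827| / 0.12956 = 1.7699 rad/s.

1.77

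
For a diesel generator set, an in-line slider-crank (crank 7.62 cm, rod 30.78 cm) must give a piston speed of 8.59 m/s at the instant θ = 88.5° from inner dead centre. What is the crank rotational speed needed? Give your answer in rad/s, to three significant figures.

112

For an in-line slider-crank, |v_piston| = rω|sinθ|·[1 + r cosθ/√(L² − r² sin²θ)].
With r = 0.0762 m, L = 0.3078 m, θ = 88.5°: the bracketed kinematic factor |dx/dθ| = 0.076683 m.
ω = v/|dx/dθ| = 8.59/0.076683 = 112.02 rad/s.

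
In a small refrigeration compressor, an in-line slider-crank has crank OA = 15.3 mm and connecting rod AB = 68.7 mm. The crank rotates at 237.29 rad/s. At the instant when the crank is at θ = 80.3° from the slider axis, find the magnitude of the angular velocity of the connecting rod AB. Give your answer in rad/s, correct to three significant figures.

ω = 237.3 rad/s
The rod makes angle φ with the slider axis where L sinφ = r sinθ; differentiating, L cosφ·φ̇ = r ω cosθ.
L cosφ = √(L² − r² sin²θ) = 0.067024 m.
|ω_rod| = r ω |cosθ| / √(L² − r² sin²θ) = 0.0153·237.3·0.16849/0.067024 = 9.1267 rad/s.

9.13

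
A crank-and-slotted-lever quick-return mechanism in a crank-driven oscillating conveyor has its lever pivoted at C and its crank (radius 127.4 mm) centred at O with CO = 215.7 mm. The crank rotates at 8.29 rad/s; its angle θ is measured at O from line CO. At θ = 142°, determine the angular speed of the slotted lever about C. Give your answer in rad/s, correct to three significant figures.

ω = 8.29 rad/s
Crank pin A relative to C: A = (d + r cosθ, r sinθ); lever angle φ = atan2(r sinθ, d + r cosθ).
Differentiating tanφ: φ̇ = rω(d cosθ + r)/(d² + r² + 2dr cosθ).
d² + r² + 2dr cosθ = |CA|² = 0.0194479 m²;  d cosθ + r = -0.042574 m.
|ω_lever| = |0.1274·8.29·-0.042574| / 0.0194479 = 2.312 rad/s.

2.31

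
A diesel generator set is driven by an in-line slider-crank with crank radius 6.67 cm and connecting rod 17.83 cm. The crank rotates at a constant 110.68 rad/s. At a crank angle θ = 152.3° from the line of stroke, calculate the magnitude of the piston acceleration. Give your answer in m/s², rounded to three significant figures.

540

ω = 110.7 rad/s
x(θ) = r cosθ + √(L² − r² sin²θ); with ω constant, a = ω²·d²x/dθ².
d²x/dθ² = −r cosθ − r²(cos2θ)/√u − r⁴ sin²2θ/(4u^{3/2}),  u = L² − r² sin²θ = 0.0308296 m².
Substituting r = 0.0667 m, L = 0.1783 m, θ = 152.3°: d²x/dθ² = +0.044049 m.
a = ω²·d²x/dθ² = (110.7)²·(+0.044049) = +539.6 m/s²;  |a| = 539.6 m/s².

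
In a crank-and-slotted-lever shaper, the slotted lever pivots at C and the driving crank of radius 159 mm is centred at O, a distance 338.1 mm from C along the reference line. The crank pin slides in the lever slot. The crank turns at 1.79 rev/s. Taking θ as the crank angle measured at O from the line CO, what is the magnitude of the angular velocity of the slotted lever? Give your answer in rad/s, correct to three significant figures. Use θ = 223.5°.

ω = 11.25 rad/s (from 1.79 rev/s).
Crank pin A relative to C: A = (d + r cosθ, r sinθ); lever angle φ = atan2(r sinθ, d + r cosθ).
Differentiating tanφ: φ̇ = rω(d cosθ + r)/(d² + r² + 2dr cosθ).
d² + r² + 2dr cosθ = |CA|² = 0.0616034 m²;  d cosθ + r = -0.086249 m.
|ω_lever| = |0.159·11.25·-0.086249| / 0.0616034 = 2.5037 rad/s.

2.50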